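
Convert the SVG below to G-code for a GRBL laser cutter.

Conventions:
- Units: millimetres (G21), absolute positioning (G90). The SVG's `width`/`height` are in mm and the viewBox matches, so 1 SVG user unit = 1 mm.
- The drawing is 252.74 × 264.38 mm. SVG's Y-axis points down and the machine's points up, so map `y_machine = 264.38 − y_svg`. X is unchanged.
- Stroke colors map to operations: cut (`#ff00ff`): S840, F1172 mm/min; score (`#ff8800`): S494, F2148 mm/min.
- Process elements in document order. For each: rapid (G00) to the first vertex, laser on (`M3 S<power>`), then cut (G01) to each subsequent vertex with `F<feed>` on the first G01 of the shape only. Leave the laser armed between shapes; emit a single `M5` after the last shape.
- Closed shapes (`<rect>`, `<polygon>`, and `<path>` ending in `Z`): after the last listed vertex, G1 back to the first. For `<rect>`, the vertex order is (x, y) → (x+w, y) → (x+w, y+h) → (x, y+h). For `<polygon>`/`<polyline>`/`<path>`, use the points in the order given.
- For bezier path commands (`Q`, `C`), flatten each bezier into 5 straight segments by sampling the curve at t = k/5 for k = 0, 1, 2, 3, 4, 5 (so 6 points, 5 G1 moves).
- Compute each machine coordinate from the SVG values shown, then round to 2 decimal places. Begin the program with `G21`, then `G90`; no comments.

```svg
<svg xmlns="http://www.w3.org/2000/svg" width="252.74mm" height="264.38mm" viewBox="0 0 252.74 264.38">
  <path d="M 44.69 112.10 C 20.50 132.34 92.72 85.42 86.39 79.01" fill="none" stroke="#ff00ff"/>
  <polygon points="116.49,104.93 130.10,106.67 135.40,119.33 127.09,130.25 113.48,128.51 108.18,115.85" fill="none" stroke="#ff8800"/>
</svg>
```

Since the viewBox matches the mm dimensions, user units are millimetres directly. The only transform is the Y-flip y_m = 264.38 − y_svg.

Shape 1 is a cubic bezier drawn with `<path>`. Its stroke #ff00ff means cut at S840, F1172. After flipping Y the toolpath is (44.69,152.28) → (40.35,147.33) → (50.74,153.34) → (67.48,165.12) → (82.16,177.52) → (86.39,185.37).

Shape 2 is a regular polygon drawn with `<polygon>`. Its stroke #ff8800 means score at S494, F2148. After flipping Y the toolpath is (116.49,159.45) → (130.10,157.71) → (135.40,145.05) → (127.09,134.13) → (113.48,135.87) → (108.18,148.53) → (116.49,159.45), returning to the start.

G21
G90
G00 X44.69 Y152.28
M3 S840
G01 X40.35 Y147.33 F1172
G01 X50.74 Y153.34
G01 X67.48 Y165.12
G01 X82.16 Y177.52
G01 X86.39 Y185.37
G00 X116.49 Y159.45
M3 S494
G01 X130.10 Y157.71 F2148
G01 X135.40 Y145.05
G01 X127.09 Y134.13
G01 X113.48 Y135.87
G01 X108.18 Y148.53
G01 X116.49 Y159.45
M5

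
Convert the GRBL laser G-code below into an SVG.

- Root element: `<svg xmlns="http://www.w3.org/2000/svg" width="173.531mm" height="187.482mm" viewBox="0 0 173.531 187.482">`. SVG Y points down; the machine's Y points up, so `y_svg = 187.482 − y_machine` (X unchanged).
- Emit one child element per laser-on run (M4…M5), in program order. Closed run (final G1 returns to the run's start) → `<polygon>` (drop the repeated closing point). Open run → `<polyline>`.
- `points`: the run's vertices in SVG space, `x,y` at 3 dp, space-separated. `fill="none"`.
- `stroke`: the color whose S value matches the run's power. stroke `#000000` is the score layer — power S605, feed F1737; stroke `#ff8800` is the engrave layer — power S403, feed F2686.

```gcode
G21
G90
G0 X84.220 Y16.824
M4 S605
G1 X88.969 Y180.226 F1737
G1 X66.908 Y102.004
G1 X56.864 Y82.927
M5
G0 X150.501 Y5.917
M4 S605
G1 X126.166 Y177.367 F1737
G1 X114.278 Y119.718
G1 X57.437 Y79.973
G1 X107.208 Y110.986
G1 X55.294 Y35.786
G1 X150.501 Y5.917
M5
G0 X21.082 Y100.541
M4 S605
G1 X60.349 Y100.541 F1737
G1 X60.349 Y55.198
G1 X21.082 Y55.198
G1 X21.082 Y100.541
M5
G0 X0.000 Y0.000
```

Machine Y-up, SVG Y-down with viewBox height 187.482, so y_svg = 187.482 − y_machine; X carries over. Every run uses S605, so all elements get stroke `#000000` (score).

Run 1: The run is open, so emit a `<polyline>` with points (Y-flipped): 84.220,170.658 88.969,7.256 66.908,85.478 56.864,104.555.

Run 2: The run returns to its start, so emit a `<polygon>` with points (Y-flipped): 150.501,181.565 126.166,10.115 114.278,67.764 57.437,107.509 107.208,76.496 55.294,151.696.

Run 3: The run returns to its start, so emit a `<polygon>` with points (Y-flipped): 21.082,86.941 60.349,86.941 60.349,132.284 21.082,132.284.

<svg xmlns="http://www.w3.org/2000/svg" width="173.531mm" height="187.482mm" viewBox="0 0 173.531 187.482">
  <polyline points="84.220,170.658 88.969,7.256 66.908,85.478 56.864,104.555" fill="none" stroke="#000000"/>
  <polygon points="150.501,181.565 126.166,10.115 114.278,67.764 57.437,107.509 107.208,76.496 55.294,151.696" fill="none" stroke="#000000"/>
  <polygon points="21.082,86.941 60.349,86.941 60.349,132.284 21.082,132.284" fill="none" stroke="#000000"/>
</svg>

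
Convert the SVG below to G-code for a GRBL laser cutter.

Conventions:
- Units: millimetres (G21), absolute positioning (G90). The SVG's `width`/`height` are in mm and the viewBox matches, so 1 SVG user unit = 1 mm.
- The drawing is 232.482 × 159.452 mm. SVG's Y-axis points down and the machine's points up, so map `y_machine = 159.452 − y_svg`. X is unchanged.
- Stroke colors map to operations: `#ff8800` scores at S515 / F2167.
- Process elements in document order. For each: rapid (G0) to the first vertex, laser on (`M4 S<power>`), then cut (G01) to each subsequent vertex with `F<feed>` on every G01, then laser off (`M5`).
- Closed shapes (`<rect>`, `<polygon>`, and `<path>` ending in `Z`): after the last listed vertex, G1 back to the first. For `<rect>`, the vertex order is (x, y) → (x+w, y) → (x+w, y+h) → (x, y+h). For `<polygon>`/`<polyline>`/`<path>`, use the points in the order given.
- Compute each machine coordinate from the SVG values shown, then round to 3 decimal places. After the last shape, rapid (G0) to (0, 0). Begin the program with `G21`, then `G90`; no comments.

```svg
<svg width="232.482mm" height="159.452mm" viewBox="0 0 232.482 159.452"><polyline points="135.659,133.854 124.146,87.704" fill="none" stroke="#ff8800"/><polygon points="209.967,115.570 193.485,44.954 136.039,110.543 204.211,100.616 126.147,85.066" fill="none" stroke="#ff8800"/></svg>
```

G21
G90
G0 X135.659 Y25.598
M4 S515
G01 X124.146 Y71.748 F2167
M5
G0 X209.967 Y43.882
M4 S515
G01 X193.485 Y114.498 F2167
G01 X136.039 Y48.909 F2167
G01 X204.211 Y58.836 F2167
G01 X126.147 Y74.386 F2167
G01 X209.967 Y43.882 F2167
M5
G0 X0.000 Y0.000

Since the viewBox matches the mm dimensions, user units are millimetres directly. The only transform is the Y-flip y_m = 159.452 − y_svg.

Shape 1 is a line segment drawn with `<polyline>`. Its stroke #ff8800 means score at S515, F2167. After flipping Y the toolpath is (135.659,25.598) → (124.146,71.748).

Shape 2 is a closed polygon drawn with `<polygon>`. Its stroke #ff8800 means score at S515, F2167. After flipping Y the toolpath is (209.967,43.882) → (193.485,114.498) → (136.039,48.909) → (204.211,58.836) → (126.147,74.386) → (209.967,43.882), returning to the start.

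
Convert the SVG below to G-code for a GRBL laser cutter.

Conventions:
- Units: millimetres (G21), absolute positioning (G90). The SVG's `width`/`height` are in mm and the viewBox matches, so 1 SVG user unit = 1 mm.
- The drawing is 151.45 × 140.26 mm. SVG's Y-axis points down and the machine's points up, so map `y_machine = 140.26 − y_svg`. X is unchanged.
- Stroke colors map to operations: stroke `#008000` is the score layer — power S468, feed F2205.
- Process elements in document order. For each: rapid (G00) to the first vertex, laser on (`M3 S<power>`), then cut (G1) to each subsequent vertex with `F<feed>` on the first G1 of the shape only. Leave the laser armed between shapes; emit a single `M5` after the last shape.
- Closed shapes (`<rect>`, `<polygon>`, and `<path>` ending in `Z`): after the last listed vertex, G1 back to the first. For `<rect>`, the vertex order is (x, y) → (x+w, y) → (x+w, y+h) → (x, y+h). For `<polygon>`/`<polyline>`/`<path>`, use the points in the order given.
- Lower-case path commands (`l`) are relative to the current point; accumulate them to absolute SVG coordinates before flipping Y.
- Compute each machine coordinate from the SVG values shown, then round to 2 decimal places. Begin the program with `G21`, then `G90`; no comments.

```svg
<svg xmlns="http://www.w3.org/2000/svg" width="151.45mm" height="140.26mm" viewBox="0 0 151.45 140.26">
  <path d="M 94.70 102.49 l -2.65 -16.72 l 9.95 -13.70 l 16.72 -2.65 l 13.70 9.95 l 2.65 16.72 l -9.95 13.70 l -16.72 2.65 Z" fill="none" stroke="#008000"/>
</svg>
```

viewBox `0 0 151.45 140.26` with mm width/height → 1 unit = 1 mm. Flip: y_m = 140.26 − y_svg.

**Shape 1** — `<path>` regular polygon, stroke `#008000` → score (S468, F2205). Machine vertices: (94.70,37.77) → (92.05,54.49) → (102.00,68.19) → (118.72,70.84) → (132.42,60.89) → (135.07,44.17) → (125.12,30.47) → (108.40,27.82) → (94.70,37.77). Closed: final G1 returns to the first vertex.

G21
G90
G00 X94.70 Y37.77
M3 S468
G1 X92.05 Y54.49 F2205
G1 X102.00 Y68.19
G1 X118.72 Y70.84
G1 X132.42 Y60.89
G1 X135.07 Y44.17
G1 X125.12 Y30.47
G1 X108.40 Y27.82
G1 X94.70 Y37.77
M5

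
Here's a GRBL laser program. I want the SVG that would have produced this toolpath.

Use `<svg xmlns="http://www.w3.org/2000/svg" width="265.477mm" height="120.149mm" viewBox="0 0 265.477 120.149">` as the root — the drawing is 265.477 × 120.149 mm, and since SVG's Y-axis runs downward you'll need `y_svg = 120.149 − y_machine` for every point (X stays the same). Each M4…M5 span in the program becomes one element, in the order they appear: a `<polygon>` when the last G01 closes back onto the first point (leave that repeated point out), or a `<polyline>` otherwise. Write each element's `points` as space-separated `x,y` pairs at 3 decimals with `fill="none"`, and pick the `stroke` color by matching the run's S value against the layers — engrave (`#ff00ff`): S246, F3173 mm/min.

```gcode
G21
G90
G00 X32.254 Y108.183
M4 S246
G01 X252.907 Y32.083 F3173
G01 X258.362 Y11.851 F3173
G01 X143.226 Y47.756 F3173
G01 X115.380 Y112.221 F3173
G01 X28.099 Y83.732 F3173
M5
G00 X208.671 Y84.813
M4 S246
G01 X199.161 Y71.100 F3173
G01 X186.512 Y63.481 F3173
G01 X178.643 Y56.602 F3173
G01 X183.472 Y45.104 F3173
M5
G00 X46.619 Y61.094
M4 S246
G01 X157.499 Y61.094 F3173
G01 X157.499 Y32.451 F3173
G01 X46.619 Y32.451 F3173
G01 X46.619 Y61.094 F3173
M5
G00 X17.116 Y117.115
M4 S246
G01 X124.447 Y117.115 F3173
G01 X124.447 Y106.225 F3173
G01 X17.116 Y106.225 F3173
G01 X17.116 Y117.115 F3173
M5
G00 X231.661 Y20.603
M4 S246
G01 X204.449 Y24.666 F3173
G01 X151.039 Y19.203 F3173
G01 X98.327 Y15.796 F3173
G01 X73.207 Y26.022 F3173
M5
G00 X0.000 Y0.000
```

<svg xmlns="http://www.w3.org/2000/svg" width="265.477mm" height="120.149mm" viewBox="0 0 265.477 120.149">
  <polyline points="32.254,11.966 252.907,88.066 258.362,108.298 143.226,72.393 115.380,7.928 28.099,36.417" fill="none" stroke="#ff00ff"/>
  <polyline points="208.671,35.336 199.161,49.049 186.512,56.668 178.643,63.547 183.472,75.045" fill="none" stroke="#ff00ff"/>
  <polygon points="46.619,59.055 157.499,59.055 157.499,87.698 46.619,87.698" fill="none" stroke="#ff00ff"/>
  <polygon points="17.116,3.034 124.447,3.034 124.447,13.924 17.116,13.924" fill="none" stroke="#ff00ff"/>
  <polyline points="231.661,99.546 204.449,95.483 151.039,100.946 98.327,104.353 73.207,94.127" fill="none" stroke="#ff00ff"/>
</svg>

y_svg = 120.149 − y_m. Every run uses S246, so all elements get stroke `#ff00ff` (engrave).

[1] open run; points: 32.254,11.966 252.907,88.066 258.362,108.298 143.226,72.393 115.380,7.928 28.099,36.417

[2] open run; points: 208.671,35.336 199.161,49.049 186.512,56.668 178.643,63.547 183.472,75.045

[3] closed run; points: 46.619,59.055 157.499,59.055 157.499,87.698 46.619,87.698

[4] closed run; points: 17.116,3.034 124.447,3.034 124.447,13.924 17.116,13.924

[5] open run; points: 231.661,99.546 204.449,95.483 151.039,100.946 98.327,104.353 73.207,94.127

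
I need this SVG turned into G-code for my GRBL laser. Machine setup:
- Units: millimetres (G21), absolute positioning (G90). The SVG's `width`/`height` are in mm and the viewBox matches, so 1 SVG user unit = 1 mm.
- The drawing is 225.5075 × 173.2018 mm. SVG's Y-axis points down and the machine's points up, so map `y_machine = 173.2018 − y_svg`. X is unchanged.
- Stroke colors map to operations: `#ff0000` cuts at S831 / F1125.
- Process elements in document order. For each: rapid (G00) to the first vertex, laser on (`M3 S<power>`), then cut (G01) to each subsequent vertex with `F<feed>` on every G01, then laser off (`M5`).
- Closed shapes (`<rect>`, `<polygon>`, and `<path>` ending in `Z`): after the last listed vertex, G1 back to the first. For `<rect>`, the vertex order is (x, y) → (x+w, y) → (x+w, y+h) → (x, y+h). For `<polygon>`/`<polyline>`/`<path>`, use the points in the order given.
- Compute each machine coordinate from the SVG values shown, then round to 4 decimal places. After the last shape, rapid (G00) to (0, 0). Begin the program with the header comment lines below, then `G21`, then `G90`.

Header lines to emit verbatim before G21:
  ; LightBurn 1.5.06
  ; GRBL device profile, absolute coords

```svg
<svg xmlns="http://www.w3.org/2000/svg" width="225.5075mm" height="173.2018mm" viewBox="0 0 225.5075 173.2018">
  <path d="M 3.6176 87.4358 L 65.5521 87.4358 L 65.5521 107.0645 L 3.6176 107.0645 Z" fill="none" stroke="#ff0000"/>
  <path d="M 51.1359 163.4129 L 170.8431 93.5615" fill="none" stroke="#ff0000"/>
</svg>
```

Since the viewBox matches the mm dimensions, user units are millimetres directly. The only transform is the Y-flip y_m = 173.2018 − y_svg.

Shape 1 is a rectangle drawn with `<path>`. Its stroke #ff0000 means cut at S831, F1125. After flipping Y the toolpath is (3.6176,85.7660) → (65.5521,85.7660) → (65.5521,66.1373) → (3.6176,66.1373) → (3.6176,85.7660), returning to the start.

Shape 2 is a line segment drawn with `<path>`. Its stroke #ff0000 means cut at S831, F1125. After flipping Y the toolpath is (51.1359,9.7889) → (170.8431,79.6403).

; LightBurn 1.5.06
; GRBL device profile, absolute coords
G21
G90
G00 X3.6176 Y85.7660
M3 S831
G01 X65.5521 Y85.7660 F1125
G01 X65.5521 Y66.1373 F1125
G01 X3.6176 Y66.1373 F1125
G01 X3.6176 Y85.7660 F1125
M5
G00 X51.1359 Y9.7889
M3 S831
G01 X170.8431 Y79.6403 F1125
M5
G00 X0.0000 Y0.0000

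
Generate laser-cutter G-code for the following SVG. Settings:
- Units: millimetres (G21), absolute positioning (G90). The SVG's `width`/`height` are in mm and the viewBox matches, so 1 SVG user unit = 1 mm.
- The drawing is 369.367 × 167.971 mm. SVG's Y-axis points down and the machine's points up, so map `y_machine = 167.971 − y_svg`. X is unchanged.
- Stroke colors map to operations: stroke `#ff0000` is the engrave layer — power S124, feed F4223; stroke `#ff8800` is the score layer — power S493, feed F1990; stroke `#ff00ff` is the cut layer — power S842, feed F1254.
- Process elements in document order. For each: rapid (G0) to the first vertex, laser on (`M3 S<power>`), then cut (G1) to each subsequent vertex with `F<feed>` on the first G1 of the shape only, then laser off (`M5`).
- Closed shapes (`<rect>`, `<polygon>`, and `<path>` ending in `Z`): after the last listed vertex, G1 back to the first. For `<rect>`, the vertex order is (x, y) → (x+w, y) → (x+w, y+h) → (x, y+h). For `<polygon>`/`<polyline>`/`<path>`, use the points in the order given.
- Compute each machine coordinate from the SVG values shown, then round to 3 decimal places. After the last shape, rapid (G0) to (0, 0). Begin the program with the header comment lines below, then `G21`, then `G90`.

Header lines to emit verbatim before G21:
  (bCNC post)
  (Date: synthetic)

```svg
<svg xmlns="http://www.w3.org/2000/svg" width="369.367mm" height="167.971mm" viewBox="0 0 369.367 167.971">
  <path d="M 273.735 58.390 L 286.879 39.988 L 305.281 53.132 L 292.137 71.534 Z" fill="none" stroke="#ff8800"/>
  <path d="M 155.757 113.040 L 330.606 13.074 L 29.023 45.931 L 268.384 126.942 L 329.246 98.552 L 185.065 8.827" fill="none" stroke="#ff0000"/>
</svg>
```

(bCNC post)
(Date: synthetic)
G21
G90
G0 X273.735 Y109.581
M3 S493
G1 X286.879 Y127.983 F1990
G1 X305.281 Y114.839
G1 X292.137 Y96.437
G1 X273.735 Y109.581
M5
G0 X155.757 Y54.931
M3 S124
G1 X330.606 Y154.897 F4223
G1 X29.023 Y122.040
G1 X268.384 Y41.029
G1 X329.246 Y69.419
G1 X185.065 Y159.144
M5
G0 X0.000 Y0.000

viewBox `0 0 369.367 167.971` with mm width/height → 1 unit = 1 mm. Flip: y_m = 167.971 − y_svg.

**Shape 1** — `<path>` regular polygon, stroke `#ff8800` → score (S493, F1990). Machine vertices: (273.735,109.581) → (286.879,127.983) → (305.281,114.839) → (292.137,96.437) → (273.735,109.581). Closed: final G1 returns to the first vertex.

**Shape 2** — `<path>` open polyline, stroke `#ff0000` → engrave (S124, F4223). Machine vertices: (155.757,54.931) → (330.606,154.897) → (29.023,122.040) → (268.384,41.029) → (329.246,69.419) → (185.065,159.144). Open path.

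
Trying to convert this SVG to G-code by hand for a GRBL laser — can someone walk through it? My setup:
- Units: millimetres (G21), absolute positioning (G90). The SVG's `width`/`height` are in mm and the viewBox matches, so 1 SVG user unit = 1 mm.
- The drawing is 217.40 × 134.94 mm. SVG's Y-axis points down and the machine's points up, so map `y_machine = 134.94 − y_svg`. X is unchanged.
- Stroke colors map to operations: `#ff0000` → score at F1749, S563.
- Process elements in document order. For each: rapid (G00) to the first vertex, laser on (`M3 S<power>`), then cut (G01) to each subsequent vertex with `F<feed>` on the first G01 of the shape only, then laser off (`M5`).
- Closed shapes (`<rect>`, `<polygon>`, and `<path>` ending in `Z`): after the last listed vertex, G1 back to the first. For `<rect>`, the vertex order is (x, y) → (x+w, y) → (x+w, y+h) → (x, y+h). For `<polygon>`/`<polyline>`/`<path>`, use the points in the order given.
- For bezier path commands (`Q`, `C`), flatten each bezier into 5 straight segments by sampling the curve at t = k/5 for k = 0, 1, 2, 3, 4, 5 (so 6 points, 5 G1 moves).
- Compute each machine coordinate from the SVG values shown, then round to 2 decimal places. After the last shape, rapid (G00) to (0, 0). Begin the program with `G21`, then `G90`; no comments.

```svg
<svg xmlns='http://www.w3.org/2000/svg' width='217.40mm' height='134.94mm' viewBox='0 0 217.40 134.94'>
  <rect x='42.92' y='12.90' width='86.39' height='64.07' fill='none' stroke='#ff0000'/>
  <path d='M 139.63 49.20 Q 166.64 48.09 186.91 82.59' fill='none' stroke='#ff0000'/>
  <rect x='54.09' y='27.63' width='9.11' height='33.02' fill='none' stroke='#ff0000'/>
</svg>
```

G21
G90
G00 X42.92 Y122.04
M3 S563
G01 X129.31 Y122.04 F1749
G01 X129.31 Y57.97
G01 X42.92 Y57.97
G01 X42.92 Y122.04
M5
G00 X139.63 Y85.74
M3 S563
G01 X150.16 Y84.76 F1749
G01 X160.16 Y80.93
G01 X169.62 Y74.25
G01 X178.53 Y64.73
G01 X186.91 Y52.35
M5
G00 X54.09 Y107.31
M3 S563
G01 X63.20 Y107.31 F1749
G01 X63.20 Y74.29
G01 X54.09 Y74.29
G01 X54.09 Y107.31
M5
G00 X0.00 Y0.00

Since the viewBox matches the mm dimensions, user units are millimetres directly. The only transform is the Y-flip y_m = 134.94 − y_svg.

Shape 1 is a rectangle drawn with `<rect>`. Its stroke #ff0000 means score at S563, F1749. After flipping Y the toolpath is (42.92,122.04) → (129.31,122.04) → (129.31,57.97) → (42.92,57.97) → (42.92,122.04), returning to the start.

Shape 2 is a quadratic bezier drawn with `<path>`. Its stroke #ff0000 means score at S563, F1749. After flipping Y the toolpath is (139.63,85.74) → (150.16,84.76) → (160.16,80.93) → (169.62,74.25) → (178.53,64.73) → (186.91,52.35).

Shape 3 is a rectangle drawn with `<rect>`. Its stroke #ff0000 means score at S563, F1749. After flipping Y the toolpath is (54.09,107.31) → (63.20,107.31) → (63.20,74.29) → (54.09,74.29) → (54.09,107.31), returning to the start.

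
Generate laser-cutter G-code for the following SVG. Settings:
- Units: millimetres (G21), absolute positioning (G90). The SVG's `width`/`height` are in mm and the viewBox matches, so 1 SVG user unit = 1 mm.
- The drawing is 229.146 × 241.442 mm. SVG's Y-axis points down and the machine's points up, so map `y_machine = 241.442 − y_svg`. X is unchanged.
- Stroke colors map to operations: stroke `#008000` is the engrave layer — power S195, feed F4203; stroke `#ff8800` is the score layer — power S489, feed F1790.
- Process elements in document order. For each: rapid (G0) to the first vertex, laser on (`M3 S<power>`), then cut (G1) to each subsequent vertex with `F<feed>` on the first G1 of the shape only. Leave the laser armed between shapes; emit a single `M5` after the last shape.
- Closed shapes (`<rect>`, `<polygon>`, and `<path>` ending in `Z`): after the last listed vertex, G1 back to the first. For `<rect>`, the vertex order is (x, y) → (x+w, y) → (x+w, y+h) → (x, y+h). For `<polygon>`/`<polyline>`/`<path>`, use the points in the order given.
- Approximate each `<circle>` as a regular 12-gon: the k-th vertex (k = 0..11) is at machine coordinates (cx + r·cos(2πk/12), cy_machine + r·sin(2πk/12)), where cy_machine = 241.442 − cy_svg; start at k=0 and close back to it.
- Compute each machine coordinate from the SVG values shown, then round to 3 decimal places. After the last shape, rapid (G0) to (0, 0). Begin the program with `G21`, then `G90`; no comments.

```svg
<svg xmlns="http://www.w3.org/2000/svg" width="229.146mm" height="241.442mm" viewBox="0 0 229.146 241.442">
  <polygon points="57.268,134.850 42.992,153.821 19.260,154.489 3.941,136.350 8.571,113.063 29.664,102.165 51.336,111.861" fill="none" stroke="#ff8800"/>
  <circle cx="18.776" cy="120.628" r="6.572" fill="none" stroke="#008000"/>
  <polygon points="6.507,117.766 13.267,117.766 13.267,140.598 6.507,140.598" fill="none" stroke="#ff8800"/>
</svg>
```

1 u = 1 mm; y_m = 241.442 − y.

[1] `<polygon>` regular polygon, #ff8800→score S489 F1790: (57.268,106.592) → (42.992,87.621) → (19.260,86.953) → (3.941,105.092) → (8.571,128.379) → (29.664,139.277) → (51.336,129.581) → (57.268,106.592) (closed)

[2] `<circle>` circle, #008000→engrave S195 F4203: (25.348,120.814) → (24.468,124.100) → (22.062,126.506) → (18.776,127.386) → (15.490,126.506) → (13.084,124.100) → (12.204,120.814) → (13.084,117.528) → (15.490,115.122) → (18.776,114.242) → (22.062,115.122) → (24.468,117.528) → (25.348,120.814) (closed)

[3] `<polygon>` rectangle, #ff8800→score S489 F1790: (6.507,123.676) → (13.267,123.676) → (13.267,100.844) → (6.507,100.844) → (6.507,123.676) (closed)

G21
G90
G0 X57.268 Y106.592
M3 S489
G1 X42.992 Y87.621 F1790
G1 X19.260 Y86.953
G1 X3.941 Y105.092
G1 X8.571 Y128.379
G1 X29.664 Y139.277
G1 X51.336 Y129.581
G1 X57.268 Y106.592
G0 X25.348 Y120.814
M3 S195
G1 X24.468 Y124.100 F4203
G1 X22.062 Y126.506
G1 X18.776 Y127.386
G1 X15.490 Y126.506
G1 X13.084 Y124.100
G1 X12.204 Y120.814
G1 X13.084 Y117.528
G1 X15.490 Y115.122
G1 X18.776 Y114.242
G1 X22.062 Y115.122
G1 X24.468 Y117.528
G1 X25.348 Y120.814
G0 X6.507 Y123.676
M3 S489
G1 X13.267 Y123.676 F1790
G1 X13.267 Y100.844
G1 X6.507 Y100.844
G1 X6.507 Y123.676
M5
G0 X0.000 Y0.000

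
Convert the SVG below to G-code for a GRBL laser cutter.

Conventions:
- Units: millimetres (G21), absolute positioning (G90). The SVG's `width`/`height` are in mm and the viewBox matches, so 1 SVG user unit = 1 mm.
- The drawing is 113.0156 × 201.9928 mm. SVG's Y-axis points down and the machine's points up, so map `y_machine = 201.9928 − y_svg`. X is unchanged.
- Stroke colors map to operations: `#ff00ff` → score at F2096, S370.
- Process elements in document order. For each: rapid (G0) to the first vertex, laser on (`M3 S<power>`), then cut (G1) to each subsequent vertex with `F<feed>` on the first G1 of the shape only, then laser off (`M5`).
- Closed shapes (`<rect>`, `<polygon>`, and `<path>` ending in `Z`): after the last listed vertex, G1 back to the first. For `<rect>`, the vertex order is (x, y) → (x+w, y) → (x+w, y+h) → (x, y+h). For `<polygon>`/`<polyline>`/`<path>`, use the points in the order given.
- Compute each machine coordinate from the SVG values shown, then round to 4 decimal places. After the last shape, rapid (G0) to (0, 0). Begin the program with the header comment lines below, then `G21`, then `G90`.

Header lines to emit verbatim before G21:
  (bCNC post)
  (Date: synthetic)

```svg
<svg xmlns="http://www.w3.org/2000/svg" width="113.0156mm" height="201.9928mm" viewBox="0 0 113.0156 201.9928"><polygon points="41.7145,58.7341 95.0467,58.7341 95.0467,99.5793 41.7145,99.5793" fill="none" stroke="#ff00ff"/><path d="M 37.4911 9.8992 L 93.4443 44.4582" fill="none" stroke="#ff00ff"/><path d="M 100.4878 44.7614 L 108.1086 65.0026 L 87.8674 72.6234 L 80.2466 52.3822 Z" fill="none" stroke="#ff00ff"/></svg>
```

(bCNC post)
(Date: synthetic)
G21
G90
G0 X41.7145 Y143.2587
M3 S370
G1 X95.0467 Y143.2587 F2096
G1 X95.0467 Y102.4135
G1 X41.7145 Y102.4135
G1 X41.7145 Y143.2587
M5
G0 X37.4911 Y192.0936
M3 S370
G1 X93.4443 Y157.5346 F2096
M5
G0 X100.4878 Y157.2314
M3 S370
G1 X108.1086 Y136.9902 F2096
G1 X87.8674 Y129.3694
G1 X80.2466 Y149.6106
G1 X100.4878 Y157.2314
M5
G0 X0.0000 Y0.0000

Since the viewBox matches the mm dimensions, user units are millimetres directly. The only transform is the Y-flip y_m = 201.9928 − y_svg.

Shape 1 is a rectangle drawn with `<polygon>`. Its stroke #ff00ff means score at S370, F2096. After flipping Y the toolpath is (41.7145,143.2587) → (95.0467,143.2587) → (95.0467,102.4135) → (41.7145,102.4135) → (41.7145,143.2587), returning to the start.

Shape 2 is a line segment drawn with `<path>`. Its stroke #ff00ff means score at S370, F2096. After flipping Y the toolpath is (37.4911,192.0936) → (93.4443,157.5346).

Shape 3 is a regular polygon drawn with `<path>`. Its stroke #ff00ff means score at S370, F2096. After flipping Y the toolpath is (100.4878,157.2314) → (108.1086,136.9902) → (87.8674,129.3694) → (80.2466,149.6106) → (100.4878,157.2314), returning to the start.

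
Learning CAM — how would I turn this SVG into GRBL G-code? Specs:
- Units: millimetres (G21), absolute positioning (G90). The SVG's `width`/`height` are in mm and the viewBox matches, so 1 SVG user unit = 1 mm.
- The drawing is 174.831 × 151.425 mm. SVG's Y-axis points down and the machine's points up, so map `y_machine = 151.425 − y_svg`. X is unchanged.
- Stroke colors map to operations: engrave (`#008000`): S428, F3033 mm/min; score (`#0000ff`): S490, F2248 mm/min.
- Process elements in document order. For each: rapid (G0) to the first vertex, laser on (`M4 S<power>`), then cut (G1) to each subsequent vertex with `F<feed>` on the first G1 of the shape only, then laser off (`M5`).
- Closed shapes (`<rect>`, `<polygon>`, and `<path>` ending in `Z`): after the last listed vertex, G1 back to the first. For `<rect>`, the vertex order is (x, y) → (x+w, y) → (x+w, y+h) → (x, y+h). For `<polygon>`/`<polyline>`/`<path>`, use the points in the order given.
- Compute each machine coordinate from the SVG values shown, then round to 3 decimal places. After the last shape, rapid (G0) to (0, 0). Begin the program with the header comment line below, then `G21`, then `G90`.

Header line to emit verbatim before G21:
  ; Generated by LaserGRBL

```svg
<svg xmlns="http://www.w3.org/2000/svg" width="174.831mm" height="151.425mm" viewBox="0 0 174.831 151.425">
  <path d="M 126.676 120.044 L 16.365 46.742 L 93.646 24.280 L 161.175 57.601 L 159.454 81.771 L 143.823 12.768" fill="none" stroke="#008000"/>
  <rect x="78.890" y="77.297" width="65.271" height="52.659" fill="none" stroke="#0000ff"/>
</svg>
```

viewBox `0 0 174.831 151.425` with mm width/height → 1 unit = 1 mm. Flip: y_m = 151.425 − y_svg.

**Shape 1** — `<path>` open polyline, stroke `#008000` → engrave (S428, F3033). Machine vertices: (126.676,31.381) → (16.365,104.683) → (93.646,127.145) → (161.175,93.824) → (159.454,69.654) → (143.823,138.657). Open path.

**Shape 2** — `<rect>` rectangle, stroke `#0000ff` → score (S490, F2248). Machine vertices: (78.890,74.128) → (144.161,74.128) → (144.161,21.469) → (78.890,21.469) → (78.890,74.128). Closed: final G1 returns to the first vertex.

; Generated by LaserGRBL
G21
G90
G0 X126.676 Y31.381
M4 S428
G1 X16.365 Y104.683 F3033
G1 X93.646 Y127.145
G1 X161.175 Y93.824
G1 X159.454 Y69.654
G1 X143.823 Y138.657
M5
G0 X78.890 Y74.128
M4 S490
G1 X144.161 Y74.128 F2248
G1 X144.161 Y21.469
G1 X78.890 Y21.469
G1 X78.890 Y74.128
M5
G0 X0.000 Y0.000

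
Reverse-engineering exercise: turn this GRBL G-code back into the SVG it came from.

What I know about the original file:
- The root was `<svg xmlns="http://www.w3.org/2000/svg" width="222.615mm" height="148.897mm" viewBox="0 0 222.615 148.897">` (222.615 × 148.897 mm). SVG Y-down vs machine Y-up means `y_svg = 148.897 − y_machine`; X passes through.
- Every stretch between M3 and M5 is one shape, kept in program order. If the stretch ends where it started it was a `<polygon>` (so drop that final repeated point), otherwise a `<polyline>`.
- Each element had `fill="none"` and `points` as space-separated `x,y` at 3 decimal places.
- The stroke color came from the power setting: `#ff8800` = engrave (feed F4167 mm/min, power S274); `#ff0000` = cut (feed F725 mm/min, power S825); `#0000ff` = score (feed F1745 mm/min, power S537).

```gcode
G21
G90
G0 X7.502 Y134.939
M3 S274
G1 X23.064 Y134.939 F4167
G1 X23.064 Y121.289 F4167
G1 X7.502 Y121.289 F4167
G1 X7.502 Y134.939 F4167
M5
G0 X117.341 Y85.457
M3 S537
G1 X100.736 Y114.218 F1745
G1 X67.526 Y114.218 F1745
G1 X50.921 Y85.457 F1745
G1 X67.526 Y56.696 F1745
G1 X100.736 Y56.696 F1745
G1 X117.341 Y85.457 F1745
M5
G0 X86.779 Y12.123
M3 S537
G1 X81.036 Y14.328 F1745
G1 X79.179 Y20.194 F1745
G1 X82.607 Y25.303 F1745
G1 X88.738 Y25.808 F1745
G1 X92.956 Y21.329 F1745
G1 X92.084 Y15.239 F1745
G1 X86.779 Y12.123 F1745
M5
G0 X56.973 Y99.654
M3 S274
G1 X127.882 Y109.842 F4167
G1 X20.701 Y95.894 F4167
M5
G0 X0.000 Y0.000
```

Each laser-on run becomes one SVG element. Flip Y back into SVG space with y_svg = 148.897 − y_machine.

Run 1: S274 ⇒ engrave layer `#ff8800`. The run returns to its start, so emit a `<polygon>` with points (Y-flipped): 7.502,13.958 23.064,13.958 23.064,27.608 7.502,27.608.

Run 2: S537 ⇒ score layer `#0000ff`. The run returns to its start, so emit a `<polygon>` with points (Y-flipped): 117.341,63.440 100.736,34.679 67.526,34.679 50.921,63.440 67.526,92.201 100.736,92.201.

Run 3: S537 ⇒ score layer `#0000ff`. The run returns to its start, so emit a `<polygon>` with points (Y-flipped): 86.779,136.774 81.036,134.569 79.179,128.703 82.607,123.594 88.738,123.089 92.956,127.568 92.084,133.658.

Run 4: power S274 maps to stroke `#ff8800` (engrave). The run is open, so emit a `<polyline>` with points (Y-flipped): 56.973,49.243 127.882,39.055 20.701,53.003.

<svg xmlns="http://www.w3.org/2000/svg" width="222.615mm" height="148.897mm" viewBox="0 0 222.615 148.897">
  <polygon points="7.502,13.958 23.064,13.958 23.064,27.608 7.502,27.608" fill="none" stroke="#ff8800"/>
  <polygon points="117.341,63.440 100.736,34.679 67.526,34.679 50.921,63.440 67.526,92.201 100.736,92.201" fill="none" stroke="#0000ff"/>
  <polygon points="86.779,136.774 81.036,134.569 79.179,128.703 82.607,123.594 88.738,123.089 92.956,127.568 92.084,133.658" fill="none" stroke="#0000ff"/>
  <polyline points="56.973,49.243 127.882,39.055 20.701,53.003" fill="none" stroke="#ff8800"/>
</svg>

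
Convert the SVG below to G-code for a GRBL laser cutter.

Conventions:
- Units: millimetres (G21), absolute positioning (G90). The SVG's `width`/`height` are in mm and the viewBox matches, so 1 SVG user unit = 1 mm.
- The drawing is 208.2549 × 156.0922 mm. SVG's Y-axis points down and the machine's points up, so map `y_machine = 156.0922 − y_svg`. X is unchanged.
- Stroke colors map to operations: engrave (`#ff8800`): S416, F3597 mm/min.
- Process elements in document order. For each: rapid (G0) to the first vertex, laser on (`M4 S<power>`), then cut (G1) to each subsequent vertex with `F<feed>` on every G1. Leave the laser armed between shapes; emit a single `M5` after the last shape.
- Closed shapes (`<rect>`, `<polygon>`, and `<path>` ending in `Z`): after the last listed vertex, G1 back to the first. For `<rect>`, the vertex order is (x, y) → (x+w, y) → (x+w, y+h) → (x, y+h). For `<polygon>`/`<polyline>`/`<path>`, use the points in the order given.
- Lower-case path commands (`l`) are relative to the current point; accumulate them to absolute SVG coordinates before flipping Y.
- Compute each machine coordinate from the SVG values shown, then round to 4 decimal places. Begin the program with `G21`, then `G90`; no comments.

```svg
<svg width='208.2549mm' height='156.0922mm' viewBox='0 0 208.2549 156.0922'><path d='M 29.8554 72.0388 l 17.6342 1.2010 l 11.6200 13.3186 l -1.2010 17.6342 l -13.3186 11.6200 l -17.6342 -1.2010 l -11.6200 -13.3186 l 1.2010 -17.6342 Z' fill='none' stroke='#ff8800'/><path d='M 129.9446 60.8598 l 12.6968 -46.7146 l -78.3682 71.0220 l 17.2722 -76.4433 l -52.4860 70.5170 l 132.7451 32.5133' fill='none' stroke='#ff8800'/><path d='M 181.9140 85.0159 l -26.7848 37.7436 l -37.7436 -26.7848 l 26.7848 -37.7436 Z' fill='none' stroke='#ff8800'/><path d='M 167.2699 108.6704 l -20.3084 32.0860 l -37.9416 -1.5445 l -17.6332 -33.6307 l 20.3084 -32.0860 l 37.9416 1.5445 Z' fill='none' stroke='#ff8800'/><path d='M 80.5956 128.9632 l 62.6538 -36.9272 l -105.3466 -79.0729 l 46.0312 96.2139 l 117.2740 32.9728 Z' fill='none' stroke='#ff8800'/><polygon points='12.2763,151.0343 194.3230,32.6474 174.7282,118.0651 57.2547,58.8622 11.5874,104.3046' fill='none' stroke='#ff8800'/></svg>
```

G21
G90
G0 X29.8554 Y84.0534
M4 S416
G1 X47.4896 Y82.8524 F3597
G1 X59.1096 Y69.5338 F3597
G1 X57.9086 Y51.8996 F3597
G1 X44.5900 Y40.2796 F3597
G1 X26.9558 Y41.4806 F3597
G1 X15.3358 Y54.7992 F3597
G1 X16.5368 Y72.4334 F3597
G1 X29.8554 Y84.0534 F3597
G0 X129.9446 Y95.2324
M4 S416
G1 X142.6414 Y141.9470 F3597
G1 X64.2732 Y70.9250 F3597
G1 X81.5454 Y147.3683 F3597
G1 X29.0594 Y76.8513 F3597
G1 X161.8045 Y44.3380 F3597
G0 X181.9140 Y71.0763
M4 S416
G1 X155.1292 Y33.3327 F3597
G1 X117.3856 Y60.1175 F3597
G1 X144.1704 Y97.8611 F3597
G1 X181.9140 Y71.0763 F3597
G0 X167.2699 Y47.4218
M4 S416
G1 X146.9615 Y15.3358 F3597
G1 X109.0199 Y16.8803 F3597
G1 X91.3867 Y50.5110 F3597
G1 X111.6951 Y82.5970 F3597
G1 X149.6367 Y81.0525 F3597
G1 X167.2699 Y47.4218 F3597
G0 X80.5956 Y27.1290
M4 S416
G1 X143.2494 Y64.0562 F3597
G1 X37.9028 Y143.1291 F3597
G1 X83.9340 Y46.9152 F3597
G1 X201.2080 Y13.9424 F3597
G1 X80.5956 Y27.1290 F3597
G0 X12.2763 Y5.0579
M4 S416
G1 X194.3230 Y123.4448 F3597
G1 X174.7282 Y38.0271 F3597
G1 X57.2547 Y97.2300 F3597
G1 X11.5874 Y51.7876 F3597
G1 X12.2763 Y5.0579 F3597
M5

Since the viewBox matches the mm dimensions, user units are millimetres directly. The only transform is the Y-flip y_m = 156.0922 − y_svg.

Shape 1 is a regular polygon drawn with `<path>`. Its stroke #ff8800 means engrave at S416, F3597. After flipping Y the toolpath is (29.8554,84.0534) → (47.4896,82.8524) → (59.1096,69.5338) → (57.9086,51.8996) → (44.5900,40.2796) → (26.9558,41.4806) → (15.3358,54.7992) → (16.5368,72.4334) → (29.8554,84.0534), returning to the start.

Shape 2 is a open polyline drawn with `<path>`. Its stroke #ff8800 means engrave at S416, F3597. After flipping Y the toolpath is (129.9446,95.2324) → (142.6414,141.9470) → (64.2732,70.9250) → (81.5454,147.3683) → (29.0594,76.8513) → (161.8045,44.3380).

Shape 3 is a regular polygon drawn with `<path>`. Its stroke #ff8800 means engrave at S416, F3597. After flipping Y the toolpath is (181.9140,71.0763) → (155.1292,33.3327) → (117.3856,60.1175) → (144.1704,97.8611) → (181.9140,71.0763), returning to the start.

Shape 4 is a regular polygon drawn with `<path>`. Its stroke #ff8800 means engrave at S416, F3597. After flipping Y the toolpath is (167.2699,47.4218) → (146.9615,15.3358) → (109.0199,16.8803) → (91.3867,50.5110) → (111.6951,82.5970) → (149.6367,81.0525) → (167.2699,47.4218), returning to the start.

Shape 5 is a closed polygon drawn with `<path>`. Its stroke #ff8800 means engrave at S416, F3597. After flipping Y the toolpath is (80.5956,27.1290) → (143.2494,64.0562) → (37.9028,143.1291) → (83.9340,46.9152) → (201.2080,13.9424) → (80.5956,27.1290), returning to the start.

Shape 6 is a closed polygon drawn with `<polygon>`. Its stroke #ff8800 means engrave at S416, F3597. After flipping Y the toolpath is (12.2763,5.0579) → (194.3230,123.4448) → (174.7282,38.0271) → (57.2547,97.2300) → (11.5874,51.7876) → (12.2763,5.0579), returning to the start.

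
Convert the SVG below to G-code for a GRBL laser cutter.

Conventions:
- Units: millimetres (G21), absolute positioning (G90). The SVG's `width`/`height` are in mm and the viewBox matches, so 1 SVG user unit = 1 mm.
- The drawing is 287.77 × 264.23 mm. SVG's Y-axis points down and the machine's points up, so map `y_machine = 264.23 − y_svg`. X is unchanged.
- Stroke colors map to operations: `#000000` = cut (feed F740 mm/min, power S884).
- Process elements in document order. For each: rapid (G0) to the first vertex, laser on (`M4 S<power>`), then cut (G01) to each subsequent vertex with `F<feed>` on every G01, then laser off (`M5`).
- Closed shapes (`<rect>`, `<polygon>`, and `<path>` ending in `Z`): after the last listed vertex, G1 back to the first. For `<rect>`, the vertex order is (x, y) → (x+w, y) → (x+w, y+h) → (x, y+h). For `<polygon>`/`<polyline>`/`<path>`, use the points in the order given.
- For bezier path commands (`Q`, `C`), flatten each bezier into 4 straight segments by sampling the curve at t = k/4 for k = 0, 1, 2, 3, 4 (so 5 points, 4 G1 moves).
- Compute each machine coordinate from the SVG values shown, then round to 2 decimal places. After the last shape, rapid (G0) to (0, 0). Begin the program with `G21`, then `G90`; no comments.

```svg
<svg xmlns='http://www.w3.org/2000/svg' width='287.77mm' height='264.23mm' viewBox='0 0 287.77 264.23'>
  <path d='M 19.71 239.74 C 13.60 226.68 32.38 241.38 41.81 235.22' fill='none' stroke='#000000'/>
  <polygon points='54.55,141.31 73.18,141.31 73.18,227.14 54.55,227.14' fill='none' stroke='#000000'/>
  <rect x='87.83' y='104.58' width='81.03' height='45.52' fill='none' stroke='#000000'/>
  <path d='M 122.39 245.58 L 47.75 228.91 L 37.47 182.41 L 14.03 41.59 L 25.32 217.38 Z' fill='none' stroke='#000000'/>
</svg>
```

Since the viewBox matches the mm dimensions, user units are millimetres directly. The only transform is the Y-flip y_m = 264.23 − y_svg.

Shape 1 is a cubic bezier drawn with `<path>`. Its stroke #000000 means cut at S884, F740. After flipping Y the toolpath is (19.71,24.49) → (19.26,29.84) → (24.93,29.34) → (33.52,27.54) → (41.81,29.01).

Shape 2 is a rectangle drawn with `<polygon>`. Its stroke #000000 means cut at S884, F740. After flipping Y the toolpath is (54.55,122.92) → (73.18,122.92) → (73.18,37.09) → (54.55,37.09) → (54.55,122.92), returning to the start.

Shape 3 is a rectangle drawn with `<rect>`. Its stroke #000000 means cut at S884, F740. After flipping Y the toolpath is (87.83,159.65) → (168.86,159.65) → (168.86,114.13) → (87.83,114.13) → (87.83,159.65), returning to the start.

Shape 4 is a closed polygon drawn with `<path>`. Its stroke #000000 means cut at S884, F740. After flipping Y the toolpath is (122.39,18.65) → (47.75,35.32) → (37.47,81.82) → (14.03,222.64) → (25.32,46.85) → (122.39,18.65), returning to the start.

G21
G90
G0 X19.71 Y24.49
M4 S884
G01 X19.26 Y29.84 F740
G01 X24.93 Y29.34 F740
G01 X33.52 Y27.54 F740
G01 X41.81 Y29.01 F740
M5
G0 X54.55 Y122.92
M4 S884
G01 X73.18 Y122.92 F740
G01 X73.18 Y37.09 F740
G01 X54.55 Y37.09 F740
G01 X54.55 Y122.92 F740
M5
G0 X87.83 Y159.65
M4 S884
G01 X168.86 Y159.65 F740
G01 X168.86 Y114.13 F740
G01 X87.83 Y114.13 F740
G01 X87.83 Y159.65 F740
M5
G0 X122.39 Y18.65
M4 S884
G01 X47.75 Y35.32 F740
G01 X37.47 Y81.82 F740
G01 X14.03 Y222.64 F740
G01 X25.32 Y46.85 F740
G01 X122.39 Y18.65 F740
M5
G0 X0.00 Y0.00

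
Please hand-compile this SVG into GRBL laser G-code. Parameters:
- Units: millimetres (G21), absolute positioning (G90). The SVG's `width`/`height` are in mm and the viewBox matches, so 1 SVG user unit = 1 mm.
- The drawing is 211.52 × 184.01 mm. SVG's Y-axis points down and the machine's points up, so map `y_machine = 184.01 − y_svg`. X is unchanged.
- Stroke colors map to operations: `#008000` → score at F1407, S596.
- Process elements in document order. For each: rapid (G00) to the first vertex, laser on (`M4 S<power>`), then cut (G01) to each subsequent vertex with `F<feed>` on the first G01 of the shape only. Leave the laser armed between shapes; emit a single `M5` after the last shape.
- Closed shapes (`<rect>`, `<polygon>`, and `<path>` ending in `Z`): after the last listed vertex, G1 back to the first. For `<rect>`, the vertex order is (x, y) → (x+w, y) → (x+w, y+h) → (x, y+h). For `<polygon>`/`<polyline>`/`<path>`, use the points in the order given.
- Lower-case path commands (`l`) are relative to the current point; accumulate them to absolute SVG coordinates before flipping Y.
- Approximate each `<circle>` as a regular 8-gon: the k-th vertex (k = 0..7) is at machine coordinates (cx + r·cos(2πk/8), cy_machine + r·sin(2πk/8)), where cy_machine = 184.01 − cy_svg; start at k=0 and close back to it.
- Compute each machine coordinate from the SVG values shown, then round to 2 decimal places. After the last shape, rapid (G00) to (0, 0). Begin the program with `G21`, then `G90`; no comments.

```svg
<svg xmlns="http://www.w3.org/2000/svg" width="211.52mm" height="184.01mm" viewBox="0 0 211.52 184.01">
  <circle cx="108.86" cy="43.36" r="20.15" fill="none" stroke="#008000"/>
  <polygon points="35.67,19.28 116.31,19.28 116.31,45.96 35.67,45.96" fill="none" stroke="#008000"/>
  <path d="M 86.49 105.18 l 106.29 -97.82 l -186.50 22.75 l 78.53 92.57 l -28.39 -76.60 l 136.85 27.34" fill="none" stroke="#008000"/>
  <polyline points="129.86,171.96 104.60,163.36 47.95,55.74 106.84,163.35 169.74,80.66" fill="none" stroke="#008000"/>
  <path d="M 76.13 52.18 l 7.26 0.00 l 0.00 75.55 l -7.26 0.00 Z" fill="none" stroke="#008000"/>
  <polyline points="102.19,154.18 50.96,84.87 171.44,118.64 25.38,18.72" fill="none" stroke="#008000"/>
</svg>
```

G21
G90
G00 X129.01 Y140.65
M4 S596
G01 X123.11 Y154.90 F1407
G01 X108.86 Y160.80
G01 X94.61 Y154.90
G01 X88.71 Y140.65
G01 X94.61 Y126.40
G01 X108.86 Y120.50
G01 X123.11 Y126.40
G01 X129.01 Y140.65
G00 X35.67 Y164.73
M4 S596
G01 X116.31 Y164.73 F1407
G01 X116.31 Y138.05
G01 X35.67 Y138.05
G01 X35.67 Y164.73
G00 X86.49 Y78.83
M4 S596
G01 X192.78 Y176.65 F1407
G01 X6.28 Y153.90
G01 X84.81 Y61.33
G01 X56.42 Y137.93
G01 X193.27 Y110.59
G00 X129.86 Y12.05
M4 S596
G01 X104.60 Y20.65 F1407
G01 X47.95 Y128.27
G01 X106.84 Y20.66
G01 X169.74 Y103.35
G00 X76.13 Y131.83
M4 S596
G01 X83.39 Y131.83 F1407
G01 X83.39 Y56.28
G01 X76.13 Y56.28
G01 X76.13 Y131.83
G00 X102.19 Y29.83
M4 S596
G01 X50.96 Y99.14 F1407
G01 X171.44 Y65.37
G01 X25.38 Y165.29
M5
G00 X0.00 Y0.00

Since the viewBox matches the mm dimensions, user units are millimetres directly. The only transform is the Y-flip y_m = 184.01 − y_svg.

Shape 1 is a circle drawn with `<circle>`. Its stroke #008000 means score at S596, F1407. After flipping Y the toolpath is (129.01,140.65) → (123.11,154.90) → (108.86,160.80) → (94.61,154.90) → (88.71,140.65) → (94.61,126.40) → (108.86,120.50) → (123.11,126.40) → (129.01,140.65), returning to the start.

Shape 2 is a rectangle drawn with `<polygon>`. Its stroke #008000 means score at S596, F1407. After flipping Y the toolpath is (35.67,164.73) → (116.31,164.73) → (116.31,138.05) → (35.67,138.05) → (35.67,164.73), returning to the start.

Shape 3 is a open polyline drawn with `<path>`. Its stroke #008000 means score at S596, F1407. After flipping Y the toolpath is (86.49,78.83) → (192.78,176.65) → (6.28,153.90) → (84.81,61.33) → (56.42,137.93) → (193.27,110.59).

Shape 4 is a open polyline drawn with `<polyline>`. Its stroke #008000 means score at S596, F1407. After flipping Y the toolpath is (129.86,12.05) → (104.60,20.65) → (47.95,128.27) → (106.84,20.66) → (169.74,103.35).

Shape 5 is a rectangle drawn with `<path>`. Its stroke #008000 means score at S596, F1407. After flipping Y the toolpath is (76.13,131.83) → (83.39,131.83) → (83.39,56.28) → (76.13,56.28) → (76.13,131.83), returning to the start.

Shape 6 is a open polyline drawn with `<polyline>`. Its stroke #008000 means score at S596, F1407. After flipping Y the toolpath is (102.19,29.83) → (50.96,99.14) → (171.44,65.37) → (25.38,165.29).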